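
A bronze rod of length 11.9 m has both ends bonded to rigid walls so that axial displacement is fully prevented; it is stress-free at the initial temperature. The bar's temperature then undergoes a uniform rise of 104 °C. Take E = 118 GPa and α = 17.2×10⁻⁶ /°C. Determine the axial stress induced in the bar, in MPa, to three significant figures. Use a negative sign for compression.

-211 MPa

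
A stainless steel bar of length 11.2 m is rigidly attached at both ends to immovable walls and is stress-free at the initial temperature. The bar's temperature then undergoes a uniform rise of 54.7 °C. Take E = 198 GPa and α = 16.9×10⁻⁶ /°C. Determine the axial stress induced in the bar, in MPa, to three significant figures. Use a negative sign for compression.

Free thermal expansion αLΔT = 16.9e-6 · 11200 · 54.7 = 10.35 mm.
The walls impose strain ε = −(10.35)/11200 = -9.2443e-04; σ = Eε = 198000 · -9.2443e-04 = -183 MPa.

-183 MPa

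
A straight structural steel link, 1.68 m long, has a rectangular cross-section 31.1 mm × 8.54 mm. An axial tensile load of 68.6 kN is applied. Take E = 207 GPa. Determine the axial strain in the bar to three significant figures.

A = 265.6 mm².
σ = N/A = 258.3 MPa; ε = σ/E = 258.3/207000 = 1.248e-03.

0.00125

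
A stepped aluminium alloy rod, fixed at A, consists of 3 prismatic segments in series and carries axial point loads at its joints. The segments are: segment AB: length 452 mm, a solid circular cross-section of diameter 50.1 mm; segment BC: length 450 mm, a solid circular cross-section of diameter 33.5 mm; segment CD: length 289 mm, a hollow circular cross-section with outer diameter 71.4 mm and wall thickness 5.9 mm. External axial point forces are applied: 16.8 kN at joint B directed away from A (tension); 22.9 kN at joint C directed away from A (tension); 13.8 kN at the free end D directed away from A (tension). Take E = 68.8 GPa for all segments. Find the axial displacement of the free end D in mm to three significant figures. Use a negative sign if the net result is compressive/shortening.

Internal axial forces (sectioning from the free end, tension +): N_CD = 13.8 kN, N_BC = 36.7 kN, N_AB = 53.5 kN.
A_AB = 1971 mm².
A_BC = 881.4 mm².
A_CD = 1214 mm².
δ_AB = 53500·452/(1971·68800) = 0.1783 mm
δ_BC = 36700·450/(881.4·68800) = 0.2723 mm
δ_CD = 13800·289/(1214·68800) = 0.04775 mm
δ = Σδ_i = 0.4984 mm.

0.498 mm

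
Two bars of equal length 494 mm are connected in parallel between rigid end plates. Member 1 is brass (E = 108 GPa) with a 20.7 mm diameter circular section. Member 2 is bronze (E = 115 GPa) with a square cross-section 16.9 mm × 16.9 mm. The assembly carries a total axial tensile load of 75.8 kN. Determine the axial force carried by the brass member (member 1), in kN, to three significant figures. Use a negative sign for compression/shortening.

A_1 = 336.5 mm².
A_2 = 285.6 mm².
Equal strain + equilibrium ⇒ each member carries load in proportion to AE: A₁E₁ = 36350000 N, A₂E₂ = 32850000 N, ΣAE = 69190000 N.
F₁ = P·A₁E₁/ΣAE = 75800·36350000/69190000 = 39820 N.

39.8 kN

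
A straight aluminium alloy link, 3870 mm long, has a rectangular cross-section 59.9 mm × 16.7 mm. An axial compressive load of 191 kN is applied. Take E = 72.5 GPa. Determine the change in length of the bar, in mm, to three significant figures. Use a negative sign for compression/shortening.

A = 1000 mm².
δ_mech = NL/(AE) = -191000·3870/(1000·72500) = -10.19 mm.

-10.2 mm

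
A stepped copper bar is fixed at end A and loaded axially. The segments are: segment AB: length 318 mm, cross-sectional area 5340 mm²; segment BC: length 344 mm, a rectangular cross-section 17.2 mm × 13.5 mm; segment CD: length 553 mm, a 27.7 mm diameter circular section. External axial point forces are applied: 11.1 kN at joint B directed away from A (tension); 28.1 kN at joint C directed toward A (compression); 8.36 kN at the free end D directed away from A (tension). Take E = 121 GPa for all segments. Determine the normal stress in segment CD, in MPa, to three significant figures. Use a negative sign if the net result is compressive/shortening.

13.9 MPa

Internal axial forces (sectioning from the free end, tension +): N_CD = 8.36 kN, N_BC = -19.74 kN, N_AB = -8.64 kN.
A_CD = 602.6 mm².
σ_CD = N_CD/A_CD = 8360/602.6 = 13.87 MPa.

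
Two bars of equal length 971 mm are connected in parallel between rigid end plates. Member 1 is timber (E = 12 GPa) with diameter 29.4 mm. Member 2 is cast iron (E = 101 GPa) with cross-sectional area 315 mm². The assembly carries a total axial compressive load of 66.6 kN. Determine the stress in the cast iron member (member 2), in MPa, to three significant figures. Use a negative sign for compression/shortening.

A_1 = 678.9 mm².
Equal strain + equilibrium ⇒ each member carries load in proportion to AE: A₁E₁ = 8146000 N, A₂E₂ = 31820000 N, ΣAE = 39960000 N.
σ₂ = P·E₂/ΣAE = -66600·101000/39960000 = -168.3 MPa.

-168 MPa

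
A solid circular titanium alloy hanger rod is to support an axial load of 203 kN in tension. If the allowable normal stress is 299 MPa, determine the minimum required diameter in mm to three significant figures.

29.4 mm

Required area A ≥ P/σ_allow = 203000/299 = 678.9 mm².
For a solid circular section, d ≥ √(4A/π) = 29.4 mm.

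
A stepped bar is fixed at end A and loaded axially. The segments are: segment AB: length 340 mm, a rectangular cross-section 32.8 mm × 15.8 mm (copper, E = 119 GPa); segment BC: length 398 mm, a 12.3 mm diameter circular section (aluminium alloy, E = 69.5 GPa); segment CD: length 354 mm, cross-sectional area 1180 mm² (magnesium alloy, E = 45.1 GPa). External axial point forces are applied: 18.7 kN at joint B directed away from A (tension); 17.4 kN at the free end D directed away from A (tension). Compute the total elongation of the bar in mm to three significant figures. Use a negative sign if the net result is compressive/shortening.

1.15 mm

Internal axial forces (sectioning from the free end, tension +): N_CD = 17.4 kN, N_BC = 17.4 kN, N_AB = 36.1 kN.
A_AB = 518.2 mm².
A_BC = 118.8 mm².
δ_AB = 36100·340/(518.2·119000) = 0.199 mm
δ_BC = 17400·398/(118.8·69500) = 0.8386 mm
δ_CD = 17400·354/(1180·45100) = 0.1157 mm
δ = Σδ_i = 1.153 mm.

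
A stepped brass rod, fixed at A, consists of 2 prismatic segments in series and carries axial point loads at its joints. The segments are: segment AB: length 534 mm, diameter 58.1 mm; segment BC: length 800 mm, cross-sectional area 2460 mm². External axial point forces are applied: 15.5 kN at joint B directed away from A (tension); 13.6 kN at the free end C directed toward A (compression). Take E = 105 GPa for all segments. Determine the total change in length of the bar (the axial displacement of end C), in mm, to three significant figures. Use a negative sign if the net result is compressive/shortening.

Internal axial forces (sectioning from the free end, tension +): N_BC = -13.6 kN, N_AB = 1.9 kN.
A_AB = 2651 mm².
δ_AB = 1900·534/(2651·105000) = 0.003645 mm
δ_BC = -13600·800/(2460·105000) = -0.04212 mm
δ = Σδ_i = -0.03848 mm.

-0.0385 mm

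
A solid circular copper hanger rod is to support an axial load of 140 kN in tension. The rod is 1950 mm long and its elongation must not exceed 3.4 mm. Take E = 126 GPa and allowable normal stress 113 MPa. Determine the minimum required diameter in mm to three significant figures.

39.7 mm

Required area A ≥ P/σ_allow = 140000/113 = 1239 mm².
For a solid circular section, d ≥ √(4A/π) = 39.72 mm.
Elongation limit: A ≥ PL/(Eδ_allow) = 140000·1950/(126000·3.4) = 637.3 mm² ⇒ d ≥ 28.48 mm.
The stress limit governs.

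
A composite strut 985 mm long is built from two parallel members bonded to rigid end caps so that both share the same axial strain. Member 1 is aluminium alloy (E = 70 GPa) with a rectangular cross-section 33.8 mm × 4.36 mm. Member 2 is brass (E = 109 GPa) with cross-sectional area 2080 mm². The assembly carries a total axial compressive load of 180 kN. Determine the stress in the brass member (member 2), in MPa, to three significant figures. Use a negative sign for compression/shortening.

-82.8 MPa

A_1 = 147.4 mm².
Equal strain + equilibrium ⇒ each member carries load in proportion to AE: A₁E₁ = 10320000 N, A₂E₂ = 226700000 N, ΣAE = 237000000 N.
σ₂ = P·E₂/ΣAE = -180000·109000/237000000 = -82.77 MPa.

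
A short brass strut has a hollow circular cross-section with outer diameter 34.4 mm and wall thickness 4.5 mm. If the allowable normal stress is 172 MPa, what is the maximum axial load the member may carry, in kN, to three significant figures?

A = 422.7 mm².
P_max = σ_allow · A = 172 · 422.7 = 72700 N = 72.7 kN.

72.7 kN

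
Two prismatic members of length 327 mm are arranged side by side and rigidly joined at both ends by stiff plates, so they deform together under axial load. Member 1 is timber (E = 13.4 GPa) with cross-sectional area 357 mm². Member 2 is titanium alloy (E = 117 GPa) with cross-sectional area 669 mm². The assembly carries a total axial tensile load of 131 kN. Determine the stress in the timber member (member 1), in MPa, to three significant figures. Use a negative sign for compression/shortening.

21.1 MPa

Equal strain + equilibrium ⇒ each member carries load in proportion to AE: A₁E₁ = 4784000 N, A₂E₂ = 78270000 N, ΣAE = 83060000 N.
σ₁ = P·E₁/ΣAE = 131000·13400/83060000 = 21.13 MPa.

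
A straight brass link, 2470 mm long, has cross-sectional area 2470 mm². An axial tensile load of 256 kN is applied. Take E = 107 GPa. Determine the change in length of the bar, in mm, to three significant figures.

δ_mech = NL/(AE) = 256000·2470/(2470·107000) = 2.393 mm.

2.39 mm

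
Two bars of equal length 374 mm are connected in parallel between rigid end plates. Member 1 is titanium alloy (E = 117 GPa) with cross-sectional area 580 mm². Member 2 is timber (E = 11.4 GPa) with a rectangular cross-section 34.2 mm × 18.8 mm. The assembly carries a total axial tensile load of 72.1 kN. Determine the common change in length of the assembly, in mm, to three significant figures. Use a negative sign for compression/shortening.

A_2 = 643 mm².
Equal strain + equilibrium ⇒ each member carries load in proportion to AE: A₁E₁ = 67860000 N, A₂E₂ = 7330000 N, ΣAE = 75190000 N.
δ = PL/ΣAE = 72100·374/75190000 = 0.3586 mm.

0.359 mm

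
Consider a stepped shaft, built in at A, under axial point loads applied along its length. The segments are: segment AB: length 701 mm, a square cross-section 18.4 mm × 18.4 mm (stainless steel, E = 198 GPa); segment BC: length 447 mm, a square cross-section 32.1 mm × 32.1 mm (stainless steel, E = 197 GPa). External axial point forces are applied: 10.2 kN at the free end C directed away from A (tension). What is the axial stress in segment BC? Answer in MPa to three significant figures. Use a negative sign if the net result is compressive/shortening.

Internal axial forces (sectioning from the free end, tension +): N_BC = 10.2 kN, N_AB = 10.2 kN.
A_BC = 1030 mm².
σ_BC = N_BC/A_BC = 10200/1030 = 9.899 MPa.

9.90 MPa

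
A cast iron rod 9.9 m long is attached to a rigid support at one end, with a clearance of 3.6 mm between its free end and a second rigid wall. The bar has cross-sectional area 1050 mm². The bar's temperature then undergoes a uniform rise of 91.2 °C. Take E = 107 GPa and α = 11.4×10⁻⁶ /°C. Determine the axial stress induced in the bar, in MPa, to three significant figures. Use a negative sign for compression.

Free thermal expansion αLΔT = 11.4e-6 · 9900 · 91.2 = 10.29 mm.
The walls engage after the gap closes; constrained expansion = 10.29 − 3.6 = 6.693 mm.
The walls impose strain ε = −(6.693)/9900 = -6.7604e-04; σ = Eε = 107000 · -6.7604e-04 = -72.34 MPa.

-72.3 MPa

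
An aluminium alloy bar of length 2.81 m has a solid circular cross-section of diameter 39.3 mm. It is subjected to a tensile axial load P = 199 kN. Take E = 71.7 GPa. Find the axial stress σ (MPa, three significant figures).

164 MPa

A = 1213 mm².
σ = N/A = 199000/1213 = 164.1 MPa.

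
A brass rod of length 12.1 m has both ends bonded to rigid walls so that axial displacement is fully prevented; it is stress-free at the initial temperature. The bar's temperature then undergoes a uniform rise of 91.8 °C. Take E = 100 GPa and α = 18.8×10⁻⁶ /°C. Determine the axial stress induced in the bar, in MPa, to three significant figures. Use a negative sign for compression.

-173 MPa

Free thermal expansion αLΔT = 18.8e-6 · 12100 · 91.8 = 20.88 mm.
The walls impose strain ε = −(20.88)/12100 = -1.7258e-03; σ = Eε = 100000 · -1.7258e-03 = -172.6 MPa.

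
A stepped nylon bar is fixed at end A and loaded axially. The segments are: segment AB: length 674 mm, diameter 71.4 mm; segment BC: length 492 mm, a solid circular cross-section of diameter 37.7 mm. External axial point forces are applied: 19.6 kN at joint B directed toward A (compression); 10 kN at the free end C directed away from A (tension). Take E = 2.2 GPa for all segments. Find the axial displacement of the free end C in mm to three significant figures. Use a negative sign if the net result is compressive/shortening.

Internal axial forces (sectioning from the free end, tension +): N_BC = 10 kN, N_AB = -9.6 kN.
A_AB = 4004 mm².
A_BC = 1116 mm².
δ_AB = -9600·674/(4004·2200) = -0.7346 mm
δ_BC = 10000·492/(1116·2200) = 2.003 mm
δ = Σδ_i = 1.269 mm.

1.27 mm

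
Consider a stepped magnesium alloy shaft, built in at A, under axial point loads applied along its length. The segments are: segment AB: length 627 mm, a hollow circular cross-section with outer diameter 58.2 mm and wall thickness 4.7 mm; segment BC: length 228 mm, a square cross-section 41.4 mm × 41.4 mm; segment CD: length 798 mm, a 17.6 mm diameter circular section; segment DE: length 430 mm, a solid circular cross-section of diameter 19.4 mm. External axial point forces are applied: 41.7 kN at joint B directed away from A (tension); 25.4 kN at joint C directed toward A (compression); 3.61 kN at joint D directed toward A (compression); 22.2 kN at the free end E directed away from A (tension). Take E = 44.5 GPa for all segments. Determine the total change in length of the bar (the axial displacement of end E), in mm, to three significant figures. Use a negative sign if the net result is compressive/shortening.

Internal axial forces (sectioning from the free end, tension +): N_DE = 22.2 kN, N_CD = 18.59 kN, N_BC = -6.81 kN, N_AB = 34.89 kN.
A_AB = 790 mm².
A_BC = 1714 mm².
A_CD = 243.3 mm².
A_DE = 295.6 mm².
δ_AB = 34890·627/(790·44500) = 0.6223 mm
δ_BC = -6810·228/(1714·44500) = -0.02036 mm
δ_CD = 18590·798/(243.3·44500) = 1.37 mm
δ_DE = 22200·430/(295.6·44500) = 0.7257 mm
δ = Σδ_i = 2.698 mm.

2.70 mm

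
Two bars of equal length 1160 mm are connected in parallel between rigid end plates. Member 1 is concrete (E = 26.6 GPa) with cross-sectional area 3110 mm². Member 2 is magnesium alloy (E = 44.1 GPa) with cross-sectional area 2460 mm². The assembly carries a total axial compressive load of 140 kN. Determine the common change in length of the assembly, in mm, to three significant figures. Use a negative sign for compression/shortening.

Equal strain + equilibrium ⇒ each member carries load in proportion to AE: A₁E₁ = 82730000 N, A₂E₂ = 108500000 N, ΣAE = 191200000 N.
δ = PL/ΣAE = -140000·1160/191200000 = -0.8493 mm.

-0.849 mm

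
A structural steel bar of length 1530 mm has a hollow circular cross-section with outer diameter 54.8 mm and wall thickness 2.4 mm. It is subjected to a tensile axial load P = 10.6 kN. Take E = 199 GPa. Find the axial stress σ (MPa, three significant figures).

26.8 MPa

A = 395.1 mm².
σ = N/A = 10600/395.1 = 26.83 MPa.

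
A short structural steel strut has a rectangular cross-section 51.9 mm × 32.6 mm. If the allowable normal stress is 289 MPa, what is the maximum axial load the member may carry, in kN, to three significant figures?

489 kN

A = 1692 mm².
P_max = σ_allow · A = 289 · 1692 = 489000 N = 489 kN.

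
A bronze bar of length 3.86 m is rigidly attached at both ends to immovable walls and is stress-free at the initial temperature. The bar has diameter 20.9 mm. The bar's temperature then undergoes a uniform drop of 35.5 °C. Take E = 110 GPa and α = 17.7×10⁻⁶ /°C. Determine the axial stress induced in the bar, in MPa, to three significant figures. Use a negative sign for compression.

69.1 MPa

Free thermal expansion αLΔT = 17.7e-6 · 3860 · -35.5 = -2.425 mm.
The walls impose strain ε = −(-2.425)/3860 = 6.2835e-04; σ = Eε = 110000 · 6.2835e-04 = 69.12 MPa.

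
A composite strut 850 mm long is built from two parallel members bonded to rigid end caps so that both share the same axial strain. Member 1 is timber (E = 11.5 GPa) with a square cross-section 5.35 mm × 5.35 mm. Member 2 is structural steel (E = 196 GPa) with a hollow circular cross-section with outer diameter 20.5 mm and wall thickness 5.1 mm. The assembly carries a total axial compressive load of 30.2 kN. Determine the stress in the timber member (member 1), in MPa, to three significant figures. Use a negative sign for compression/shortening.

A_1 = 28.62 mm².
A_2 = 246.7 mm².
Equal strain + equilibrium ⇒ each member carries load in proportion to AE: A₁E₁ = 329200 N, A₂E₂ = 48360000 N, ΣAE = 48690000 N.
σ₁ = P·E₁/ΣAE = -30200·11500/48690000 = -7.133 MPa.

-7.13 MPa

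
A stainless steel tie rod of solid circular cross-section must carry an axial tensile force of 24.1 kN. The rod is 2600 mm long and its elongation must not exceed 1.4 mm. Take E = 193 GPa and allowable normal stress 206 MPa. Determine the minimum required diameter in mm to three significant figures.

17.2 mm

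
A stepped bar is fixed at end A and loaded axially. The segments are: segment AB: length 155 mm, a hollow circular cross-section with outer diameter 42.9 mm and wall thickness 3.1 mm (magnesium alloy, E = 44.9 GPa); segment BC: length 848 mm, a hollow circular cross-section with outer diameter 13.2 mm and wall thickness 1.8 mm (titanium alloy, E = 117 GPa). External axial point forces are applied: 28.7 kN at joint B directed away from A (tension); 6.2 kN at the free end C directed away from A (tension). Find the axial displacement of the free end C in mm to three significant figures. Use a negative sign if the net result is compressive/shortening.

Internal axial forces (sectioning from the free end, tension +): N_BC = 6.2 kN, N_AB = 34.9 kN.
A_AB = 387.6 mm².
A_BC = 64.47 mm².
δ_AB = 34900·155/(387.6·44900) = 0.3108 mm
δ_BC = 6200·848/(64.47·117000) = 0.6971 mm
δ = Σδ_i = 1.008 mm.

1.01 mm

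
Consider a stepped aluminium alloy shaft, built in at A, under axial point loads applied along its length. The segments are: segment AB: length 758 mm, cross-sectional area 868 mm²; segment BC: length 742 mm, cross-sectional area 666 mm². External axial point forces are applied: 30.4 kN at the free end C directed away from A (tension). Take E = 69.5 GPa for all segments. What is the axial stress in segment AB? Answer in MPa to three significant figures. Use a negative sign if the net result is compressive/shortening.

35.0 MPa

Internal axial forces (sectioning from the free end, tension +): N_BC = 30.4 kN, N_AB = 30.4 kN.
σ_AB = N_AB/A_AB = 30400/868 = 35.02 MPa.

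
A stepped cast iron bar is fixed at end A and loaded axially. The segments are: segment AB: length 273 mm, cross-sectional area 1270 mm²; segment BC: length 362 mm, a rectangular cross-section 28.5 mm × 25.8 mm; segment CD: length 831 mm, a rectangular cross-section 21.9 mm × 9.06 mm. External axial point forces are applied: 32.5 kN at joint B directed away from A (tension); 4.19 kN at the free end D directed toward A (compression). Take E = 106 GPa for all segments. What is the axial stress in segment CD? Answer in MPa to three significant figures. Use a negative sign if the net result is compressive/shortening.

-21.1 MPa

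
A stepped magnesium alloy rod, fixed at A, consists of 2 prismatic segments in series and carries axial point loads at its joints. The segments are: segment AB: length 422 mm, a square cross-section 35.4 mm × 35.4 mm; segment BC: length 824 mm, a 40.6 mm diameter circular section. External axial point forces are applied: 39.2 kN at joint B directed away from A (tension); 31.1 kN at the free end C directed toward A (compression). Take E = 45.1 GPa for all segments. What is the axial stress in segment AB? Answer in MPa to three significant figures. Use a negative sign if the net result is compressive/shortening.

Internal axial forces (sectioning from the free end, tension +): N_BC = -31.1 kN, N_AB = 8.1 kN.
A_AB = 1253 mm².
σ_AB = N_AB/A_AB = 8100/1253 = 6.464 MPa.

6.46 MPa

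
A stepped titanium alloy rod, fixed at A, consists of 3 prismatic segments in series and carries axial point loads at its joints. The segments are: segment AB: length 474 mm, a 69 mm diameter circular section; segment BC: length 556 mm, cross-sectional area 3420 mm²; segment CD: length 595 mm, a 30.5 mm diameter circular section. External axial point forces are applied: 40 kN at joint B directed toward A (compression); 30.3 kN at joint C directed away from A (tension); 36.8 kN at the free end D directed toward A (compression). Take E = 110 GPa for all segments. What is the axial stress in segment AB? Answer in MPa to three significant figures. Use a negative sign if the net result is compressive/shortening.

Internal axial forces (sectioning from the free end, tension +): N_CD = -36.8 kN, N_BC = -6.5 kN, N_AB = -46.5 kN.
A_AB = 3739 mm².
σ_AB = N_AB/A_AB = -46500/3739 = -12.44 MPa.

-12.4 MPa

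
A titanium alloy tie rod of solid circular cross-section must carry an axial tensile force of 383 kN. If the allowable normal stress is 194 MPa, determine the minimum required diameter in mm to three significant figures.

50.1 mm

Required area A ≥ P/σ_allow = 383000/194 = 1974 mm².
For a solid circular section, d ≥ √(4A/π) = 50.14 mm.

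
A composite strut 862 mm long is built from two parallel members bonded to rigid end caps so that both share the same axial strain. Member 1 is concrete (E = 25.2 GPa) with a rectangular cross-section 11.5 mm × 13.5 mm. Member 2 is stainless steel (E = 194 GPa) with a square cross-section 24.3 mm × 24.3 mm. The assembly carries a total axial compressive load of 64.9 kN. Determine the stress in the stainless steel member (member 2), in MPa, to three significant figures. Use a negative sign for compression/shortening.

A_1 = 155.2 mm².
A_2 = 590.5 mm².
Equal strain + equilibrium ⇒ each member carries load in proportion to AE: A₁E₁ = 3912000 N, A₂E₂ = 114600000 N, ΣAE = 118500000 N.
σ₂ = P·E₂/ΣAE = -64900·194000/118500000 = -106.3 MPa.

-106 MPa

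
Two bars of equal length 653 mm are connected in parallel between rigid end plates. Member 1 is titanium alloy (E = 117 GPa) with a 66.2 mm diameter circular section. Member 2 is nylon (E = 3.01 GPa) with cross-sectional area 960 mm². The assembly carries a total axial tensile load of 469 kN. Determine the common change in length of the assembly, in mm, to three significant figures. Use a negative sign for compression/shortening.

A_1 = 3442 mm².
Equal strain + equilibrium ⇒ each member carries load in proportion to AE: A₁E₁ = 402700000 N, A₂E₂ = 2890000 N, ΣAE = 405600000 N.
δ = PL/ΣAE = 469000·653/405600000 = 0.7551 mm.

0.755 mm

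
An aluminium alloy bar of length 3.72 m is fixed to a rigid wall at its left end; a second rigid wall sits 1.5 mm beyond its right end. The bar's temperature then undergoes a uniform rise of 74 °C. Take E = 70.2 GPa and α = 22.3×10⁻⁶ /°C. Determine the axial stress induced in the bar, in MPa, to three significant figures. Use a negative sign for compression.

Free thermal expansion αLΔT = 22.3e-6 · 3720 · 74 = 6.139 mm.
The walls engage after the gap closes; constrained expansion = 6.139 − 1.5 = 4.639 mm.
The walls impose strain ε = −(4.639)/3720 = -1.2470e-03; σ = Eε = 70200 · -1.2470e-03 = -87.54 MPa.

-87.5 MPa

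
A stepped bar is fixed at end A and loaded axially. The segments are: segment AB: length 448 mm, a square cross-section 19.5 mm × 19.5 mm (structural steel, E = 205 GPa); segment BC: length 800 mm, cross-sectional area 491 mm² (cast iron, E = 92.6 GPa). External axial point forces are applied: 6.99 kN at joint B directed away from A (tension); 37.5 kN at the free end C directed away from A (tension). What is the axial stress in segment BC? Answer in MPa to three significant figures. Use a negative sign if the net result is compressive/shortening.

Internal axial forces (sectioning from the free end, tension +): N_BC = 37.5 kN, N_AB = 44.49 kN.
σ_BC = N_BC/A_BC = 37500/491 = 76.37 MPa.

76.4 MPa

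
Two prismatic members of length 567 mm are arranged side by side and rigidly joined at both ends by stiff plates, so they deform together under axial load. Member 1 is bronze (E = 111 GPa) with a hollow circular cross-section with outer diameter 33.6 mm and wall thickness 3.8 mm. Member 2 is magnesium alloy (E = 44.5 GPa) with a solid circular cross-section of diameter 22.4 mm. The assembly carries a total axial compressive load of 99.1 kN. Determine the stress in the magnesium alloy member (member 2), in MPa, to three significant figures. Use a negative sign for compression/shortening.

-77.3 MPa

A_1 = 355.8 mm².
A_2 = 394.1 mm².
Equal strain + equilibrium ⇒ each member carries load in proportion to AE: A₁E₁ = 39490000 N, A₂E₂ = 17540000 N, ΣAE = 57030000 N.
σ₂ = P·E₂/ΣAE = -99100·44500/57030000 = -77.33 MPa.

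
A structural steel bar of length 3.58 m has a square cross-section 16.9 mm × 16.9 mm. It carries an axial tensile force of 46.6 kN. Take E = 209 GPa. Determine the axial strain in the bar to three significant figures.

A = 285.6 mm².
σ = N/A = 163.2 MPa; ε = σ/E = 163.2/209000 = 7.807e-04.

7.81e-04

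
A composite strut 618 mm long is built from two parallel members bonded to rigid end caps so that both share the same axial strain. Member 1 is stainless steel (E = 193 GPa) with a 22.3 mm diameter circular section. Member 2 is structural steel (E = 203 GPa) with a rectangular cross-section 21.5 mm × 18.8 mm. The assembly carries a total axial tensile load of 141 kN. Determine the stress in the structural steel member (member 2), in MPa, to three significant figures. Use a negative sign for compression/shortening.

A_1 = 390.6 mm².
A_2 = 404.2 mm².
Equal strain + equilibrium ⇒ each member carries load in proportion to AE: A₁E₁ = 75380000 N, A₂E₂ = 82050000 N, ΣAE = 157400000 N.
σ₂ = P·E₂/ΣAE = 141000·203000/157400000 = 181.8 MPa.

182 MPa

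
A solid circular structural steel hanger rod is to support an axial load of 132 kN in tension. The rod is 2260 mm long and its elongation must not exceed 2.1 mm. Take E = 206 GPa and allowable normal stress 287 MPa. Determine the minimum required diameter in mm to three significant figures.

29.6 mm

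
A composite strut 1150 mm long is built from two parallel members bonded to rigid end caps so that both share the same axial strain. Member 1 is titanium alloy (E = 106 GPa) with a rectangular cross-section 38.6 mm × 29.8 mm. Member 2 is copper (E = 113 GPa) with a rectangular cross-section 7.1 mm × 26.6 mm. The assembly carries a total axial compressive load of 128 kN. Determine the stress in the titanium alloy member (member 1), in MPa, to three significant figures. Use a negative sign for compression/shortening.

A_1 = 1150 mm².
A_2 = 188.9 mm².
Equal strain + equilibrium ⇒ each member carries load in proportion to AE: A₁E₁ = 121900000 N, A₂E₂ = 21340000 N, ΣAE = 143300000 N.
σ₁ = P·E₁/ΣAE = -128000·106000/143300000 = -94.7 MPa.

-94.7 MPa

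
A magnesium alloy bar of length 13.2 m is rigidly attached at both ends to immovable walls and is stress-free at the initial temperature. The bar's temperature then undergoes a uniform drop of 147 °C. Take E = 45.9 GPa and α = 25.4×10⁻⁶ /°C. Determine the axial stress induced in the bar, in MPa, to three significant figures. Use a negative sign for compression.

171 MPa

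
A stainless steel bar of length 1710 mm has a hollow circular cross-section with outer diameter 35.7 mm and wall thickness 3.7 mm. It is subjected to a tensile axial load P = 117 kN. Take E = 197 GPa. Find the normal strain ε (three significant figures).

0.00160

A = 372 mm².
σ = N/A = 314.5 MPa; ε = σ/E = 314.5/197000 = 1.597e-03.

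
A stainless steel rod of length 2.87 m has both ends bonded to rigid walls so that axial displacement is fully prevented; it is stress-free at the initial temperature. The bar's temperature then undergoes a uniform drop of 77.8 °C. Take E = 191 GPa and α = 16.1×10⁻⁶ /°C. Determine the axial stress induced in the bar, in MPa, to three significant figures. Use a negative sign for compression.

239 MPa

Free thermal expansion αLΔT = 16.1e-6 · 2870 · -77.8 = -3.595 mm.
The walls impose strain ε = −(-3.595)/2870 = 1.2526e-03; σ = Eε = 191000 · 1.2526e-03 = 239.2 MPa.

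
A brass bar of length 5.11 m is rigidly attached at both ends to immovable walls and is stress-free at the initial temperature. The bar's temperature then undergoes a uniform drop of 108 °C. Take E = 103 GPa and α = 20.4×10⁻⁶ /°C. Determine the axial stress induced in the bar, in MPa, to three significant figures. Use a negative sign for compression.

227 MPa

Free thermal expansion αLΔT = 20.4e-6 · 5110 · -108 = -11.26 mm.
The walls impose strain ε = −(-11.26)/5110 = 2.2032e-03; σ = Eε = 103000 · 2.2032e-03 = 226.9 MPa.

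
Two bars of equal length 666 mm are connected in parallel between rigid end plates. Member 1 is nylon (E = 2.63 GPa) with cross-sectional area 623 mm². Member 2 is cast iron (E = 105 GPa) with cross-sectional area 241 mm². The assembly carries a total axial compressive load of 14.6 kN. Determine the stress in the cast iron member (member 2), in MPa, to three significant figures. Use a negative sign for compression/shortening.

-56.9 MPa

Equal strain + equilibrium ⇒ each member carries load in proportion to AE: A₁E₁ = 1638000 N, A₂E₂ = 25300000 N, ΣAE = 26940000 N.
σ₂ = P·E₂/ΣAE = -14600·105000/26940000 = -56.9 MPa.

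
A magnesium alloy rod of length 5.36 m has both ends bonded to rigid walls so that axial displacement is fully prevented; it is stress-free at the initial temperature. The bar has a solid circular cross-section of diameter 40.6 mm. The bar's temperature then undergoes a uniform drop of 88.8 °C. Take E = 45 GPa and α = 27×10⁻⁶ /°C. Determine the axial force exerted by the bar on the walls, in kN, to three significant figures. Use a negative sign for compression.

Free thermal expansion αLΔT = 27e-6 · 5360 · -88.8 = -12.85 mm.
The walls impose strain ε = −(-12.85)/5360 = 2.3976e-03; σ = Eε = 45000 · 2.3976e-03 = 107.9 MPa.
Wall reaction R = σ·A = 107.9·1295 = 139700 N = 139.7 kN.

140 kN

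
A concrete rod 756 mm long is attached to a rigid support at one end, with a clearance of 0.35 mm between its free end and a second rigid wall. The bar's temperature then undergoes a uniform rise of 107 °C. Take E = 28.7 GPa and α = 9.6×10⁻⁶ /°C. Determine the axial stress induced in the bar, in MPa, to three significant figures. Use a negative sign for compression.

-16.2 MPa

Free thermal expansion αLΔT = 9.6e-6 · 756 · 107 = 0.7766 mm.
The walls engage after the gap closes; constrained expansion = 0.7766 − 0.35 = 0.4266 mm.
The walls impose strain ε = −(0.4266)/756 = -5.6424e-04; σ = Eε = 28700 · -5.6424e-04 = -16.19 MPa.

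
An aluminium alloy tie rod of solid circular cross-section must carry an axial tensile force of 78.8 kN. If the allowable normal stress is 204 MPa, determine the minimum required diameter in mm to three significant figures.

22.2 mm

Required area A ≥ P/σ_allow = 78800/204 = 386.3 mm².
For a solid circular section, d ≥ √(4A/π) = 22.18 mm.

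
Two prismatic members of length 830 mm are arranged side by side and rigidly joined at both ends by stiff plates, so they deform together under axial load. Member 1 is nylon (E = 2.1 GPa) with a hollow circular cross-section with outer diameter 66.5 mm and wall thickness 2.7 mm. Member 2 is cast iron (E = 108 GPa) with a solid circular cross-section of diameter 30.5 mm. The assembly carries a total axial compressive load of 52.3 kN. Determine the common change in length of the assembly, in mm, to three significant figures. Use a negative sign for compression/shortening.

A_1 = 541.2 mm².
A_2 = 730.6 mm².
Equal strain + equilibrium ⇒ each member carries load in proportion to AE: A₁E₁ = 1136000 N, A₂E₂ = 78910000 N, ΣAE = 80040000 N.
δ = PL/ΣAE = -52300·830/80040000 = -0.5423 mm.

-0.542 mm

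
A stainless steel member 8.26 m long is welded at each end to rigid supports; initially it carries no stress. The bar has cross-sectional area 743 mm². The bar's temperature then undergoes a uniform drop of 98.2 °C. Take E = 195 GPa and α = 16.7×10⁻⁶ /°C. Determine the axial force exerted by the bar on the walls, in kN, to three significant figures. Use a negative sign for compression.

Free thermal expansion αLΔT = 16.7e-6 · 8260 · -98.2 = -13.55 mm.
The walls impose strain ε = −(-13.55)/8260 = 1.6399e-03; σ = Eε = 195000 · 1.6399e-03 = 319.8 MPa.
Wall reaction R = σ·A = 319.8·743 = 237600 N = 237.6 kN.

238 kN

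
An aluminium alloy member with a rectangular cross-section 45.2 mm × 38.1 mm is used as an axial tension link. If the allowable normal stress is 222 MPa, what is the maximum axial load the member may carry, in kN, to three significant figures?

382 kN

A = 1722 mm².
P_max = σ_allow · A = 222 · 1722 = 382300 N = 382.3 kN.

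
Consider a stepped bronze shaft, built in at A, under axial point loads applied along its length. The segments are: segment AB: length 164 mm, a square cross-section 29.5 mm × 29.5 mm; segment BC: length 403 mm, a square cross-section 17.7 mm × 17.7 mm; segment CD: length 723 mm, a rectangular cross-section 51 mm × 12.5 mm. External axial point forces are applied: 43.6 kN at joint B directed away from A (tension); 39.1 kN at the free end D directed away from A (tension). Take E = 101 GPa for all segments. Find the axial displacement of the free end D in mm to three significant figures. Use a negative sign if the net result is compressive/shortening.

1.09 mm

Internal axial forces (sectioning from the free end, tension +): N_CD = 39.1 kN, N_BC = 39.1 kN, N_AB = 82.7 kN.
A_AB = 870.2 mm².
A_BC = 313.3 mm².
A_CD = 637.5 mm².
δ_AB = 82700·164/(870.2·101000) = 0.1543 mm
δ_BC = 39100·403/(313.3·101000) = 0.498 mm
δ_CD = 39100·723/(637.5·101000) = 0.439 mm
δ = Σδ_i = 1.091 mm.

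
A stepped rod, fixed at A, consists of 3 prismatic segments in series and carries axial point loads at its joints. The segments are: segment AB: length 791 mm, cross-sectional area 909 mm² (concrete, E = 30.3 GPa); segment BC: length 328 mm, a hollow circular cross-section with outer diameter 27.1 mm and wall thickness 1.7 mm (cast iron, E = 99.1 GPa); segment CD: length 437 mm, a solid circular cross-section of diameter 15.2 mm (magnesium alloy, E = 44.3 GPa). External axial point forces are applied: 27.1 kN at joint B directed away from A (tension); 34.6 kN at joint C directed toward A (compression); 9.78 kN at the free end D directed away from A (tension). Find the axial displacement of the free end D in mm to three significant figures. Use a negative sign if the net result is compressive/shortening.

-0.00843 mm

Internal axial forces (sectioning from the free end, tension +): N_CD = 9.78 kN, N_BC = -24.82 kN, N_AB = 2.28 kN.
A_BC = 135.7 mm².
A_CD = 181.5 mm².
δ_AB = 2280·791/(909·30300) = 0.06548 mm
δ_BC = -24820·328/(135.7·99100) = -0.6056 mm
δ_CD = 9780·437/(181.5·44300) = 0.5317 mm
δ = Σδ_i = -0.008431 mm.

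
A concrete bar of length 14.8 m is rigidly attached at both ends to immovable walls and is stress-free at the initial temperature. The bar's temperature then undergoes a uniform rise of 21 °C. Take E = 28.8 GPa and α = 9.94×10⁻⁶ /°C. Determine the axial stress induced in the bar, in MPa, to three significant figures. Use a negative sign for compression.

Free thermal expansion αLΔT = 9.94e-6 · 14800 · 21 = 3.089 mm.
The walls impose strain ε = −(3.089)/14800 = -2.0874e-04; σ = Eε = 28800 · -2.0874e-04 = -6.012 MPa.

-6.01 MPa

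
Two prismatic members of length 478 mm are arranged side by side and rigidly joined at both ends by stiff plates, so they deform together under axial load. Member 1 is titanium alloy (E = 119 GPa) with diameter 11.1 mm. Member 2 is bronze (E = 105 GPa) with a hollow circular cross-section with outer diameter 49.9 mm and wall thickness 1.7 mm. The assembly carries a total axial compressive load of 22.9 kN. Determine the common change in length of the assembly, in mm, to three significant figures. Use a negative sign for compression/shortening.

-0.284 mm

A_1 = 96.77 mm².
A_2 = 257.4 mm².
Equal strain + equilibrium ⇒ each member carries load in proportion to AE: A₁E₁ = 11520000 N, A₂E₂ = 27030000 N, ΣAE = 38540000 N.
δ = PL/ΣAE = -22900·478/38540000 = -0.284 mm.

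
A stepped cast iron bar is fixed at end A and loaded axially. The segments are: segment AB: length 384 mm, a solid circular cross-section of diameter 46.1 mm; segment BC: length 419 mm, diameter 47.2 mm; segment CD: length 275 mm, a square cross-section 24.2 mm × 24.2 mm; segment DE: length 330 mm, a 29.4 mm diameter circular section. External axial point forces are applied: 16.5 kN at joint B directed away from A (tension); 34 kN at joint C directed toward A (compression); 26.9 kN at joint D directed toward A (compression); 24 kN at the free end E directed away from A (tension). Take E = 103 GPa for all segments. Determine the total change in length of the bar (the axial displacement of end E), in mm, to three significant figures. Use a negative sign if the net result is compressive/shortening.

Internal axial forces (sectioning from the free end, tension +): N_DE = 24 kN, N_CD = -2.9 kN, N_BC = -36.9 kN, N_AB = -20.4 kN.
A_AB = 1669 mm².
A_BC = 1750 mm².
A_CD = 585.6 mm².
A_DE = 678.9 mm².
δ_AB = -20400·384/(1669·103000) = -0.04557 mm
δ_BC = -36900·419/(1750·103000) = -0.08579 mm
δ_CD = -2900·275/(585.6·103000) = -0.01322 mm
δ_DE = 24000·330/(678.9·103000) = 0.1133 mm
δ = Σδ_i = -0.03131 mm.

-0.0313 mm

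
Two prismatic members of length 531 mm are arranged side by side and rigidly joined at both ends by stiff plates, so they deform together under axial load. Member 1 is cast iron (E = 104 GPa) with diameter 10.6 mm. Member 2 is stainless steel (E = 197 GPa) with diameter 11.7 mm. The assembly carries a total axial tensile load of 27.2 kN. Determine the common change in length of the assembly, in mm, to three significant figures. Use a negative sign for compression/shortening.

0.476 mm

A_1 = 88.25 mm².
A_2 = 107.5 mm².
Equal strain + equilibrium ⇒ each member carries load in proportion to AE: A₁E₁ = 9178000 N, A₂E₂ = 21180000 N, ΣAE = 30360000 N.
δ = PL/ΣAE = 27200·531/30360000 = 0.4758 mm.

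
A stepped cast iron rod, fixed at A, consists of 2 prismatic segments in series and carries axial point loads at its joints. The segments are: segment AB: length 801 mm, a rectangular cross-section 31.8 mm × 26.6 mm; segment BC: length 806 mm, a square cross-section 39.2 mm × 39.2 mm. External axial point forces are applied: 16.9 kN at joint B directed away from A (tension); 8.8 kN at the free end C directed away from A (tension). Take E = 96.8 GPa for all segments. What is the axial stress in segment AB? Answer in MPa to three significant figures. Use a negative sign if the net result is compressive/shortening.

30.4 MPa

Internal axial forces (sectioning from the free end, tension +): N_BC = 8.8 kN, N_AB = 25.7 kN.
A_AB = 845.9 mm².
σ_AB = N_AB/A_AB = 25700/845.9 = 30.38 MPa.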